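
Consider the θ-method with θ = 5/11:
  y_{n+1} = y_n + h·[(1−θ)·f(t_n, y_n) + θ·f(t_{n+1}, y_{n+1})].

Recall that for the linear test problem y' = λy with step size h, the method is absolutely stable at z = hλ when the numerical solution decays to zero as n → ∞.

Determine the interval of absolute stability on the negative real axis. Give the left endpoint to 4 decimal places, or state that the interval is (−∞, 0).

z∈(-22.0000,0).

On y'=λy, z=hλ:
  y_{n+1} = y_n + z·[6/11·y_n + 5/11·y_{n+1}] ⇒ (1 − 5/11z)y_{n+1} = (1 + 6/11z)y_n
  Hence R(z) = (1 + 6/11z)/(1 − 5/11z).

Need |R(x)|<1, x<0.
x=-0.98: |R|=0.3220
R=−1: 1+6/11x = −1+5/11x ⇒ -1/11x=2 ⇒ x=2/(-1/11)=-22.0000
Confirm numerically:
  x=-21.812: |R|=0.99843 <1
  x=-17.861: |R|=0.95874 <1
  x=-17.091: |R|=0.94911 <1
  x=-22.142: |R|=1.00117 >1
  x=-22.077: |R|=1.00063 >1
Interval (-22.0000, 0).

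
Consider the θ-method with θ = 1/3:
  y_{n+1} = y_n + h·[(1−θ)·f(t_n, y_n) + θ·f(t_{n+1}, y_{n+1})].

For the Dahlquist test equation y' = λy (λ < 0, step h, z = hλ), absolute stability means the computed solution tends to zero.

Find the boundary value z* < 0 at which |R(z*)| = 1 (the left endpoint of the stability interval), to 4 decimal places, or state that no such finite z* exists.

On y'=λy, z=hλ:
  y_{n+1} = y_n + z·[2/3·y_n + 1/3·y_{n+1}] ⇒ (1 − 1/3z)y_{n+1} = (1 + 2/3z)y_n
  so R(z) = (1 + 2/3z)/(1 − 1/3z).

Need |R(x)|<1, x<0.
x=-1.52: |R|=0.0088
R=−1: 1+2/3x = −1+1/3x ⇒ -1/3x=2 ⇒ x=2/(-1/3)=-6.0000
Confirm numerically:
  x=-5.815: |R|=0.97901 <1
  x=-3.583: |R|=0.63284 <1
  x=-2.507: |R|=0.36572 <1
  x=-6.331: |R|=1.03547 >1
  x=-6.091: |R|=1.01001 >1
So |R|<1 on (-6.0000, 0).

left endpoint -6.0000.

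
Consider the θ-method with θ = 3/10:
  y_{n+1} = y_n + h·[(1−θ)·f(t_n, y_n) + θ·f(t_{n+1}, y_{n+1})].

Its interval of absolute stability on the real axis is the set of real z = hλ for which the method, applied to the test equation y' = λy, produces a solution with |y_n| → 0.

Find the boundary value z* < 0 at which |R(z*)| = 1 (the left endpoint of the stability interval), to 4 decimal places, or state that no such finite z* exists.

Test eqn y'=λy, z=hλ:
  y_{n+1} = y_n + z·[7/10·y_n + 3/10·y_{n+1}] ⇒ (1 − 3/10z)y_{n+1} = (1 + 7/10z)y_n
  R(z) = (1 + 7/10z)/(1 − 3/10z).

Boundary: |R(x)|=1, x<0.
x=-1.69: |R|=0.1214
R=−1: 1+7/10x = −1+3/10x ⇒ -2/5x=2 ⇒ x=2/(-2/5)=-5.0000
Confirm numerically:
  x=-3.675: |R|=0.74792 <1
  x=-3.474: |R|=0.70111 <1
  x=-2.948: |R|=0.56442 <1
  x=-2.045: |R|=0.26743 <1
  x=-5.229: |R|=1.03566 >1
  x=-5.119: |R|=1.01877 >1
  x=-5.030: |R|=1.00478 >1
Stable set (-5.0000, 0).

z* = -5.0000.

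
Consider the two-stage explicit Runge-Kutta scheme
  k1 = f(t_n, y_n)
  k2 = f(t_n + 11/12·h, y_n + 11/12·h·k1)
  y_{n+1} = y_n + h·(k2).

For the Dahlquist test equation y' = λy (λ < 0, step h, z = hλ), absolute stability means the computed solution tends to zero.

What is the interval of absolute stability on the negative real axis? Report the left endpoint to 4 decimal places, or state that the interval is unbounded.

(-1.0909, 0).

Set f=λy, z=hλ:
  k1=λy_n ⇒ h·k1=z·y_n;  k2=λ(1+11/12z)y_n ⇒ h·k2=z(1+11/12z)y_n
  y_{n+1}/y_n = 1 + z(1+11/12z) = 1 + z + 11/12z²
  R(z) = 1 + z + 11/12z².

Solve |R(x)|<1 on ℝ⁻.
x=-0.38: |R|=0.7524
R=1: x+11/12x²=0 ⇒ x=−12/11=-1.0909; min R=1−1/(4·11/12)=0.7273>−1
Confirm numerically:
  x=-0.844: |R|=0.80897 <1
  x=-0.642: |R|=0.73582 <1
  x=-0.586: |R|=0.72878 <1
  x=-1.353: |R|=1.32506 >1
  x=-1.345: |R|=1.31327 >1
So |R|<1 on (-1.0909, 0).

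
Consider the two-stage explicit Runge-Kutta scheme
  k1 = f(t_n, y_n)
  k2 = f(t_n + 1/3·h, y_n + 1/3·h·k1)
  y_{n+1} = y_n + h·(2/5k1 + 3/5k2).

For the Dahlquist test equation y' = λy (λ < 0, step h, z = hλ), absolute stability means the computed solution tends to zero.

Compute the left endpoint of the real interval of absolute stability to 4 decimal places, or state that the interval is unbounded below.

With y'=λy (z=hλ):
  k1=λy_n ⇒ h·k1=z·y_n;  k2=λ(1+1/3z)y_n ⇒ h·k2=z(1+1/3z)y_n
  y_{n+1}/y_n = 1 + 2/5z + 3/5z(1+1/3z) = 1 + z + 1/5z²
  so R(z) = 1 + z + 1/5z².

Boundary: |R(x)|=1, x<0.
x=-1.15: |R|=0.1145
R=1: x+1/5x²=0 ⇒ x=−5=-5.0000; min R=1−1/(4·1/5)=-0.2500>−1
Confirm numerically:
  x=-4.039: |R|=0.22370 <1
  x=-2.433: |R|=0.24910 <1
  x=-2.136: |R|=0.22350 <1
  x=-5.409: |R|=1.44246 >1
  x=-5.368: |R|=1.39508 >1
  x=-5.094: |R|=1.09577 >1
Interval (-5.0000, 0).

left endpoint -5.0000.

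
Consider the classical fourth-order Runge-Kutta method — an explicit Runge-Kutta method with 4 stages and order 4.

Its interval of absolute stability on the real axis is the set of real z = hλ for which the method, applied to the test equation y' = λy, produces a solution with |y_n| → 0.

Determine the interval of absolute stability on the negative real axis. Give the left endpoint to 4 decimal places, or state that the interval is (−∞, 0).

z∈(-2.7853,0).

With y'=λy (z=hλ):
  order 4, 4-stage ⇒ R(z)=1+z+z^2/2+z^3/6+z^4/24
  (e.g. R(-0.5)=0.60677, |R|=0.60677)

Find x<0 with |R(x)|<1.
x=-0.5: |R|=0.6068
|R(-2.44)|=0.5926 |R(-2.03)|=0.3438 |R(-2.02)|=0.3402
Bisect:
  x_lo=-3.0904 |R|=1.5663  x_hi=-0.1522 |R|=0.8589
  mid=-1.62129 |R|=0.27061 →hi
  mid=-2.35587 |R|=0.52346 →hi
  mid=-2.72315 |R|=0.91028 →hi
  mid=-2.90680 |R|=1.19918 →lo
  mid=-2.81497 |R|=1.04568 →lo
  mid=-2.76906 |R|=0.97580 →hi
  mid=-2.79202 |R|=1.01019 →lo
  ...
  [-2.78538,-2.78520] ⇒ x*=-2.7853
Interval (-2.7853, 0).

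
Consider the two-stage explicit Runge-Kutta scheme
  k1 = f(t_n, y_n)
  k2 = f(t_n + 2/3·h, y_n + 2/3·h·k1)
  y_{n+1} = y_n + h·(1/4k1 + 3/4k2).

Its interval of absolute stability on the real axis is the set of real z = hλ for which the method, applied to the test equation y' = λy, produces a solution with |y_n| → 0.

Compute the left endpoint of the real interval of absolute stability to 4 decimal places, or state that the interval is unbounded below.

z* = -2.0000.

On y'=λy, z=hλ:
  k1=λy_n ⇒ h·k1=z·y_n;  k2=λ(1+2/3z)y_n ⇒ h·k2=z(1+2/3z)y_n
  y_{n+1}/y_n = 1 + 1/4z + 3/4z(1+2/3z) = 1 + z + 1/2z²
  so R(z) = 1 + z + 1/2z².

Boundary: |R(x)|=1, x<0.
x=-1.17: |R|=0.5144
R=1: x+1/2x²=0 ⇒ x=−2=-2.0000; min R=1−1/(4·1/2)=0.5000>−1
Confirm numerically:
  x=-1.449: |R|=0.60080 <1
  x=-1.324: |R|=0.55249 <1
  x=-0.936: |R|=0.50205 <1
  x=-2.346: |R|=1.40586 >1
  x=-2.239: |R|=1.26756 >1
So |R|<1 on (-2.0000, 0).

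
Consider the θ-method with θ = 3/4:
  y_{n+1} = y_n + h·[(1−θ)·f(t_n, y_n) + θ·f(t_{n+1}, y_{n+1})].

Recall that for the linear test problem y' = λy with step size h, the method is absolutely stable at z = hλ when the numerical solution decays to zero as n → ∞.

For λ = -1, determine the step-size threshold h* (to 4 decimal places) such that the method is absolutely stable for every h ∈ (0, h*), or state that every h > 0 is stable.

(−∞, 0) — no finite endpoint. Any h>0 works for λ=-1.

With y'=λy (z=hλ):
  y_{n+1} = y_n + z·[1/4·y_n + 3/4·y_{n+1}] ⇒ (1 − 3/4z)y_{n+1} = (1 + 1/4z)y_n
  R(z) = (1 + 1/4z)/(1 − 3/4z).

Boundary: |R(x)|=1, x<0.
x=-1.52: |R|=0.2897
x=-2: |R|=0.2000
x=-10: |R|=0.1765
x=-100: |R|=0.3158
θ=3/4≥1/2 ⇒ |1+1/4x|<|1−3/4x| ∀x<0 ⇒ stable on all of ℝ⁻.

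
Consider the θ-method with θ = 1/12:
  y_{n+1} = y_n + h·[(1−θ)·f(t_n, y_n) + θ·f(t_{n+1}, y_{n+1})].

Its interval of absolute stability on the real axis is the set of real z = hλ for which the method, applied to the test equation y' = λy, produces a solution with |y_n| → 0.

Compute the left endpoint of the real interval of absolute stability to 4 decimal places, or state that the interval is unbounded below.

Set f=λy, z=hλ:
  y_{n+1} = y_n + z·[11/12·y_n + 1/12·y_{n+1}] ⇒ (1 − 1/12z)y_{n+1} = (1 + 11/12z)y_n
  Hence R(z) = (1 + 11/12z)/(1 − 1/12z).

Boundary: |R(x)|=1, x<0.
x=-0.38: |R|=0.6317
R=−1: 1+11/12x = −1+1/12x ⇒ -5/6x=2 ⇒ x=2/(-5/6)=-2.4000
Confirm numerically:
  x=-2.351: |R|=0.96586 <1
  x=-1.695: |R|=0.48521 <1
  x=-1.314: |R|=0.18432 <1
  x=-0.996: |R|=0.08033 <1
  x=-2.955: |R|=1.37111 >1
  x=-2.900: |R|=1.33557 >1
  x=-2.728: |R|=1.22271 >1
Interval (-2.4000, 0).

z* = -2.4000.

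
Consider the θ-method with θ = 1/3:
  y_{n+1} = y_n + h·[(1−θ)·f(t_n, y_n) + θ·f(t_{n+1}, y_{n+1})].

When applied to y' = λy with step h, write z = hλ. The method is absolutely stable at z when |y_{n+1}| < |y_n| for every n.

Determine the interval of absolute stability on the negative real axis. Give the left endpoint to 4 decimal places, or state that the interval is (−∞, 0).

z∈(-6.0000,0).

With y'=λy (z=hλ):
  y_{n+1} = y_n + z·[2/3·y_n + 1/3·y_{n+1}] ⇒ (1 − 1/3z)y_{n+1} = (1 + 2/3z)y_n
  R(z) = (1 + 2/3z)/(1 − 1/3z).

Need |R(x)|<1, x<0.
x=-1.2: |R|=0.1429
R=−1: 1+2/3x = −1+1/3x ⇒ -1/3x=2 ⇒ x=2/(-1/3)=-6.0000
Confirm numerically:
  x=-5.464: |R|=0.93667 <1
  x=-4.513: |R|=0.80208 <1
  x=-3.938: |R|=0.70280 <1
  x=-6.496: |R|=1.05223 >1
  x=-6.210: |R|=1.02280 >1
  x=-6.036: |R|=1.00398 >1
Interval (-6.0000, 0).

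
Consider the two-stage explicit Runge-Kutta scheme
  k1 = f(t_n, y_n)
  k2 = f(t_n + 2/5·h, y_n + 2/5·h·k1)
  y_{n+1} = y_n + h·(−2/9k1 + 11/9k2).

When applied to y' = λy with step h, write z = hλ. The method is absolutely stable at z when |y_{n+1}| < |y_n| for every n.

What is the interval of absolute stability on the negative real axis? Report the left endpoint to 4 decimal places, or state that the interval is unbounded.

With y'=λy (z=hλ):
  k1=λy_n ⇒ h·k1=z·y_n;  k2=λ(1+2/5z)y_n ⇒ h·k2=z(1+2/5z)y_n
  y_{n+1}/y_n = 1 − 2/9z + 11/9z(1+2/5z) = 1 + z + 22/45z²
  Hence R(z) = 1 + z + 22/45z².

Boundary: |R(x)|=1, x<0.
x=-0.56: |R|=0.5933
R=1: x+22/45x²=0 ⇒ x=−45/22=-2.0455; min R=1−1/(4·22/45)=0.4886>−1
Confirm numerically:
  x=-1.458: |R|=0.58126 <1
  x=-1.257: |R|=0.51547 <1
  x=-1.029: |R|=0.48866 <1
  x=-2.568: |R|=1.65604 >1
  x=-2.554: |R|=1.63498 >1
  x=-2.138: |R|=1.09673 >1
Interval (-2.0455, 0).

(-2.0455, 0).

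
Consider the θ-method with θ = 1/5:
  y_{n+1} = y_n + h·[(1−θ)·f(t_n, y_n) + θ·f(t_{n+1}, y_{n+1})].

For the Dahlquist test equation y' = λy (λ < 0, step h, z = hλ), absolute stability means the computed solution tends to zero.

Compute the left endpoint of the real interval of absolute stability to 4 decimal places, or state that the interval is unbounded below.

z* = -3.3333.

On y'=λy, z=hλ:
  y_{n+1} = y_n + z·[4/5·y_n + 1/5·y_{n+1}] ⇒ (1 − 1/5z)y_{n+1} = (1 + 4/5z)y_n
  ⇒ R(z) = (1 + 4/5z)/(1 − 1/5z).

Boundary: |R(x)|=1, x<0.
x=-1: |R|=0.1667
R=−1: 1+4/5x = −1+1/5x ⇒ -3/5x=2 ⇒ x=2/(-3/5)=-3.3333
Confirm numerically:
  x=-3.070: |R|=0.90211 <1
  x=-2.435: |R|=0.63753 <1
  x=-1.883: |R|=0.36786 <1
  x=-3.883: |R|=1.18564 >1
  x=-3.743: |R|=1.14057 >1
  x=-3.687: |R|=1.12214 >1
Stable set (-3.3333, 0).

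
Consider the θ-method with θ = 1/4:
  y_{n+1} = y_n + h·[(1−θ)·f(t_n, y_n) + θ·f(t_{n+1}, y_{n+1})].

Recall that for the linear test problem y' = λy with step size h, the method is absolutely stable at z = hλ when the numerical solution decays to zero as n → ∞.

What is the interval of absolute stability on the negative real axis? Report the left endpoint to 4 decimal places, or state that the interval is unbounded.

(-4.0000, 0).

Set f=λy, z=hλ:
  y_{n+1} = y_n + z·[3/4·y_n + 1/4·y_{n+1}] ⇒ (1 − 1/4z)y_{n+1} = (1 + 3/4z)y_n
  R(z) = (1 + 3/4z)/(1 − 1/4z).

Boundary: |R(x)|=1, x<0.
x=-1.23: |R|=0.0593
R=−1: 1+3/4x = −1+1/4x ⇒ -1/2x=2 ⇒ x=2/(-1/2)=-4.0000
Confirm numerically:
  x=-2.793: |R|=0.64463 <1
  x=-2.780: |R|=0.64012 <1
  x=-2.691: |R|=0.60873 <1
  x=-4.565: |R|=1.13193 >1
  x=-4.529: |R|=1.12405 >1
  x=-4.350: |R|=1.08383 >1
So |R|<1 on (-4.0000, 0).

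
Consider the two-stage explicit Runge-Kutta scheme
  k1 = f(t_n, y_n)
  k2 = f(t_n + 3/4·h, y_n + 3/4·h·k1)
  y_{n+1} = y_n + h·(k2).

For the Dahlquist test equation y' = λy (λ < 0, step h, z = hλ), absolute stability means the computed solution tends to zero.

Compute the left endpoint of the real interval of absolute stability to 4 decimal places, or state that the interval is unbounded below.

Test eqn y'=λy, z=hλ:
  k1=λy_n ⇒ h·k1=z·y_n;  k2=λ(1+3/4z)y_n ⇒ h·k2=z(1+3/4z)y_n
  y_{n+1}/y_n = 1 + z(1+3/4z) = 1 + z + 3/4z²
  Hence R(z) = 1 + z + 3/4z².

Find x<0 with |R(x)|<1.
x=-1.5: |R|=1.1875
R=1: x+3/4x²=0 ⇒ x=−4/3=-1.3333; min R=1−1/(4·3/4)=0.6667>−1
Confirm numerically:
  x=-1.284: |R|=0.95249 <1
  x=-1.120: |R|=0.82080 <1
  x=-0.929: |R|=0.71828 <1
  x=-1.689: |R|=1.45054 >1
  x=-1.540: |R|=1.23870 >1
  x=-1.357: |R|=1.02409 >1
So |R|<1 on (-1.3333, 0).

left endpoint -1.3333.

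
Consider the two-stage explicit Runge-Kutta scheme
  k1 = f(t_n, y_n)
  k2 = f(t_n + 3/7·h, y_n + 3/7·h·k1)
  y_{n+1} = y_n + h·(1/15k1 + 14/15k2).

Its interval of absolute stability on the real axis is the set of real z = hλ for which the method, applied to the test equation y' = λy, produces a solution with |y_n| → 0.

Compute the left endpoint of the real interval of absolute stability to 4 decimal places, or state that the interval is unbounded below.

z* = -2.5000.

With y'=λy (z=hλ):
  k1=λy_n ⇒ h·k1=z·y_n;  k2=λ(1+3/7z)y_n ⇒ h·k2=z(1+3/7z)y_n
  y_{n+1}/y_n = 1 + 1/15z + 14/15z(1+3/7z) = 1 + z + 2/5z²
  ⇒ R(z) = 1 + z + 2/5z².

Find x<0 with |R(x)|<1.
x=-0.73: |R|=0.4832
R=1: x+2/5x²=0 ⇒ x=−5/2=-2.5000; min R=1−1/(4·2/5)=0.3750>−1
Confirm numerically:
  x=-2.228: |R|=0.75759 <1
  x=-1.866: |R|=0.52678 <1
  x=-1.549: |R|=0.41076 <1
  x=-1.170: |R|=0.37756 <1
  x=-2.916: |R|=1.48522 >1
  x=-2.547: |R|=1.04788 >1
Interval (-2.5000, 0).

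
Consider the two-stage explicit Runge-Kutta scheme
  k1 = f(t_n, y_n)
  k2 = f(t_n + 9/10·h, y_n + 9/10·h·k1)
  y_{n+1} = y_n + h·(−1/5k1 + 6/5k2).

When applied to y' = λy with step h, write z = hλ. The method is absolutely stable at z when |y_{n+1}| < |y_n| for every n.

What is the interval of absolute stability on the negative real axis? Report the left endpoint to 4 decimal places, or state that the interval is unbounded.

Set f=λy, z=hλ:
  k1=λy_n ⇒ h·k1=z·y_n;  k2=λ(1+9/10z)y_n ⇒ h·k2=z(1+9/10z)y_n
  y_{n+1}/y_n = 1 − 1/5z + 6/5z(1+9/10z) = 1 + z + 27/25z²
  Hence R(z) = 1 + z + 27/25z².

Find x<0 with |R(x)|<1.
x=-1.02: |R|=1.1036
R=1: x+27/25x²=0 ⇒ x=−25/27=-0.9259; min R=1−1/(4·27/25)=0.7685>−1
Confirm numerically:
  x=-0.837: |R|=0.91961 <1
  x=-0.664: |R|=0.81217 <1
  x=-0.640: |R|=0.80237 <1
  x=-0.552: |R|=0.77708 <1
  x=-1.412: |R|=1.74124 >1
  x=-1.186: |R|=1.33312 >1
  x=-1.178: |R|=1.32070 >1
Stable set (-0.9259, 0).

z∈(-0.9259,0).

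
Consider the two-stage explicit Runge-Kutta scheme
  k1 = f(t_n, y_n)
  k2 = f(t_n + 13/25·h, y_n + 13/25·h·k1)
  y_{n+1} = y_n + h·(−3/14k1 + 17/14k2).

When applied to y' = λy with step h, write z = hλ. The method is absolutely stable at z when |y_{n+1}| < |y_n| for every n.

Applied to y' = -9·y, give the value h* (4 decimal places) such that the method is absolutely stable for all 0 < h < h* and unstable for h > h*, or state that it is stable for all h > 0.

Test eqn y'=λy, z=hλ:
  k1=λy_n ⇒ h·k1=z·y_n;  k2=λ(1+13/25z)y_n ⇒ h·k2=z(1+13/25z)y_n
  y_{n+1}/y_n = 1 − 3/14z + 17/14z(1+13/25z) = 1 + z + 221/350z²
  so R(z) = 1 + z + 221/350z².

Solve |R(x)|<1 on ℝ⁻.
x=-1.63: |R|=1.0476
R=1: x+221/350x²=0 ⇒ x=−350/221=-1.5837; min R=1−1/(4·221/350)=0.6041>−1
Confirm numerically:
  x=-1.234: |R|=0.72751 <1
  x=-1.132: |R|=0.67713 <1
  x=-0.939: |R|=0.61774 <1
  x=-0.725: |R|=0.60689 <1
  x=-1.916: |R|=1.40201 >1
  x=-1.725: |R|=1.15389 >1
So |R|<1 on (-1.5837, 0).

(-1.5837,0); λ=-9 ⇒ h* = (350/221)/9 = 0.1760.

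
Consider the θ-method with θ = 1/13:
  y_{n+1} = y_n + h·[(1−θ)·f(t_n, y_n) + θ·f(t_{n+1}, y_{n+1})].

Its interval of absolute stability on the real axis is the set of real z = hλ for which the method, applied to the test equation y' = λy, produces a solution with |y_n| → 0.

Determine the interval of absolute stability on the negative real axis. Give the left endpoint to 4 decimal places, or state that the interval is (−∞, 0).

Test eqn y'=λy, z=hλ:
  y_{n+1} = y_n + z·[12/13·y_n + 1/13·y_{n+1}] ⇒ (1 − 1/13z)y_{n+1} = (1 + 12/13z)y_n
  so R(z) = (1 + 12/13z)/(1 − 1/13z).

Solve |R(x)|<1 on ℝ⁻.
x=-1.49: |R|=0.3368
R=−1: 1+12/13x = −1+1/13x ⇒ -11/13x=2 ⇒ x=2/(-11/13)=-2.3636
Confirm numerically:
  x=-2.328: |R|=0.97443 <1
  x=-1.164: |R|=0.06834 <1
  x=-1.107: |R|=0.02013 <1
  x=-2.939: |R|=1.39708 >1
  x=-2.929: |R|=1.39042 >1
Interval (-2.3636, 0).

z∈(-2.3636,0).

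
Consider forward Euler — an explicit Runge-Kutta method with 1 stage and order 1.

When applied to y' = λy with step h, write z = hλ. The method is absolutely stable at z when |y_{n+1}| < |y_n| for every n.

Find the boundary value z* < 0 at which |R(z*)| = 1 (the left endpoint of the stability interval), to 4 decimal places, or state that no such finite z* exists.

z* = -2.0000.

With y'=λy (z=hλ):
  order 1, 1-stage ⇒ R(z)=1+z
  (e.g. R(-0.49)=0.51000, |R|=0.51000)

Solve |R(x)|<1 on ℝ⁻.
x=-0.49: |R|=0.5100
|R(-1.19)|=0.1900 |R(-0.99)|=0.0100 |R(-0.71)|=0.2900
Bisect:
  x_lo=-2.4937 |R|=1.4937  x_hi=-0.0762 |R|=0.9238
  mid=-1.28496 |R|=0.28496 →hi
  mid=-1.88936 |R|=0.88936 →hi
  mid=-2.19155 |R|=1.19155 →lo
  mid=-2.04045 |R|=1.04045 →lo
  mid=-1.96491 |R|=0.96491 →hi
  mid=-2.00268 |R|=1.00268 →lo
  mid=-1.98379 |R|=0.98379 →hi
  mid=-1.99324 |R|=0.99324 →hi
  ...
  [-2.00002,-1.99988] ⇒ x*=-2.0000
Stable set (-2.0000, 0).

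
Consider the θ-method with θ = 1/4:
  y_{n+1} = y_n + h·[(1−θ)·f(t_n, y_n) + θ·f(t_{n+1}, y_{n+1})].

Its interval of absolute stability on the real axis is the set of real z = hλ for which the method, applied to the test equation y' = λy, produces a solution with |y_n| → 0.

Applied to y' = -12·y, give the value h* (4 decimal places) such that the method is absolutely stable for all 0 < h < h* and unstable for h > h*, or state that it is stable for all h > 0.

Test eqn y'=λy, z=hλ:
  y_{n+1} = y_n + z·[3/4·y_n + 1/4·y_{n+1}] ⇒ (1 − 1/4z)y_{n+1} = (1 + 3/4z)y_n
  Hence R(z) = (1 + 3/4z)/(1 − 1/4z).

Boundary: |R(x)|=1, x<0.
x=-1.63: |R|=0.1581
R=−1: 1+3/4x = −1+1/4x ⇒ -1/2x=2 ⇒ x=2/(-1/2)=-4.0000
Confirm numerically:
  x=-3.370: |R|=0.82904 <1
  x=-2.172: |R|=0.40765 <1
  x=-2.059: |R|=0.35930 <1
  x=-4.524: |R|=1.12295 >1
  x=-4.482: |R|=1.11365 >1
  x=-4.133: |R|=1.03271 >1
Stable set (-4.0000, 0).

(-4.0000,0); λ=-12 ⇒ h* = (4)/12 = 0.3333.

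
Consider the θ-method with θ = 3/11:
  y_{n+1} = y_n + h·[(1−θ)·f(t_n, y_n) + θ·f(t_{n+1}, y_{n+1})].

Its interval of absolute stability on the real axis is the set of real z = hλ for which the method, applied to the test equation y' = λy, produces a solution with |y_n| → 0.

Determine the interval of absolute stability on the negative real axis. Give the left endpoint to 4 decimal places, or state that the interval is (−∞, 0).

z∈(-4.4000,0).

Test eqn y'=λy, z=hλ:
  y_{n+1} = y_n + z·[8/11·y_n + 3/11·y_{n+1}] ⇒ (1 − 3/11z)y_{n+1} = (1 + 8/11z)y_n
  so R(z) = (1 + 8/11z)/(1 − 3/11z).

Find x<0 with |R(x)|<1.
x=-0.65: |R|=0.4479
R=−1: 1+8/11x = −1+3/11x ⇒ -5/11x=2 ⇒ x=2/(-5/11)=-4.4000
Confirm numerically:
  x=-3.388: |R|=0.76091 <1
  x=-3.244: |R|=0.72120 <1
  x=-2.020: |R|=0.30246 <1
  x=-4.847: |R|=1.08751 >1
  x=-4.549: |R|=1.03023 >1
  x=-4.451: |R|=1.01047 >1
Interval (-4.4000, 0).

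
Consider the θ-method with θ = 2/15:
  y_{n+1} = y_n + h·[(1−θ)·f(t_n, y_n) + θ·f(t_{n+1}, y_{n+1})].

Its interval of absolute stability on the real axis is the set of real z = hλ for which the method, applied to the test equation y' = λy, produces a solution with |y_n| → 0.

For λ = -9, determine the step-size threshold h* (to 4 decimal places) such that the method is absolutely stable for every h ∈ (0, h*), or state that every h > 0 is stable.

On y'=λy, z=hλ:
  y_{n+1} = y_n + z·[13/15·y_n + 2/15·y_{n+1}] ⇒ (1 − 2/15z)y_{n+1} = (1 + 13/15z)y_n
  Hence R(z) = (1 + 13/15z)/(1 − 2/15z).

Find x<0 with |R(x)|<1.
x=-0.76: |R|=0.3099
R=−1: 1+13/15x = −1+2/15x ⇒ -11/15x=2 ⇒ x=2/(-11/15)=-2.7273
Confirm numerically:
  x=-1.946: |R|=0.54510 <1
  x=-1.331: |R|=0.13039 <1
  x=-1.227: |R|=0.05449 <1
  x=-3.258: |R|=1.27133 >1
  x=-2.879: |R|=1.08040 >1
Stable set (-2.7273, 0).

(-2.7273,0); λ=-9 ⇒ h* = (30/11)/9 = 0.3030.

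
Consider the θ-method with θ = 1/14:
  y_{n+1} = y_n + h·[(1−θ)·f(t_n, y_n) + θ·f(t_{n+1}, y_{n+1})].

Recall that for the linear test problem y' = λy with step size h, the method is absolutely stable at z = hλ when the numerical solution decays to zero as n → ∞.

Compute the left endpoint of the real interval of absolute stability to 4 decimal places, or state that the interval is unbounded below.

Set f=λy, z=hλ:
  y_{n+1} = y_n + z·[13/14·y_n + 1/14·y_{n+1}] ⇒ (1 − 1/14z)y_{n+1} = (1 + 13/14z)y_n
  ⇒ R(z) = (1 + 13/14z)/(1 − 1/14z).

Need |R(x)|<1, x<0.
x=-0.74: |R|=0.2972
R=−1: 1+13/14x = −1+1/14x ⇒ -6/7x=2 ⇒ x=2/(-6/7)=-2.3333
Confirm numerically:
  x=-2.195: |R|=0.89750 <1
  x=-2.181: |R|=0.88703 <1
  x=-1.755: |R|=0.55950 <1
  x=-2.635: |R|=1.21761 >1
  x=-2.373: |R|=1.02907 >1
Interval (-2.3333, 0).

z* = -2.3333.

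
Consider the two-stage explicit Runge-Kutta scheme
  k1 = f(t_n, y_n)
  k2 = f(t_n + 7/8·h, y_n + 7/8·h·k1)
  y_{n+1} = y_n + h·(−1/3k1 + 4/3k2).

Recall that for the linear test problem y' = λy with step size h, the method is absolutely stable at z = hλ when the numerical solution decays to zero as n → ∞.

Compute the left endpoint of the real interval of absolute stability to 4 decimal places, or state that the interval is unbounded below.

z* = -0.8571.

Test eqn y'=λy, z=hλ:
  k1=λy_n ⇒ h·k1=z·y_n;  k2=λ(1+7/8z)y_n ⇒ h·k2=z(1+7/8z)y_n
  y_{n+1}/y_n = 1 − 1/3z + 4/3z(1+7/8z) = 1 + z + 7/6z²
  ⇒ R(z) = 1 + z + 7/6z².

Boundary: |R(x)|=1, x<0.
x=-1.45: |R|=2.0029
R=1: x+7/6x²=0 ⇒ x=−6/7=-0.8571; min R=1−1/(4·7/6)=0.7857>−1
Confirm numerically:
  x=-0.727: |R|=0.88962 <1
  x=-0.703: |R|=0.87358 <1
  x=-0.615: |R|=0.82626 <1
  x=-0.359: |R|=0.79136 <1
  x=-1.332: |R|=1.73793 >1
  x=-1.271: |R|=1.61368 >1
  x=-0.966: |R|=1.12268 >1
So |R|<1 on (-0.8571, 0).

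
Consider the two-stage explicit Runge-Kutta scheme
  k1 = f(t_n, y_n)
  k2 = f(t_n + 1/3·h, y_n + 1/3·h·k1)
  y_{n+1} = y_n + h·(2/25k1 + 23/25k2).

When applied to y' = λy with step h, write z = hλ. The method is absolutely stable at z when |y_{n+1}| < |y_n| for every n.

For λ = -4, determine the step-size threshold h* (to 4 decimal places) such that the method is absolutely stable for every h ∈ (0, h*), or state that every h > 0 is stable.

(-3.2609,0); λ=-4 ⇒ h* = (75/23)/4 = 0.8152.

Test eqn y'=λy, z=hλ:
  k1=λy_n ⇒ h·k1=z·y_n;  k2=λ(1+1/3z)y_n ⇒ h·k2=z(1+1/3z)y_n
  y_{n+1}/y_n = 1 + 2/25z + 23/25z(1+1/3z) = 1 + z + 23/75z²
  R(z) = 1 + z + 23/75z².

Solve |R(x)|<1 on ℝ⁻.
x=-1.24: |R|=0.2315
R=1: x+23/75x²=0 ⇒ x=−75/23=-3.2609; min R=1−1/(4·23/75)=0.1848>−1
Confirm numerically:
  x=-3.119: |R|=0.86430 <1
  x=-2.363: |R|=0.34936 <1
  x=-2.176: |R|=0.27606 <1
  x=-2.126: |R|=0.26010 <1
  x=-3.757: |R|=1.57162 >1
  x=-3.472: |R|=1.22480 >1
  x=-3.389: |R|=1.13317 >1
Interval (-3.2609, 0).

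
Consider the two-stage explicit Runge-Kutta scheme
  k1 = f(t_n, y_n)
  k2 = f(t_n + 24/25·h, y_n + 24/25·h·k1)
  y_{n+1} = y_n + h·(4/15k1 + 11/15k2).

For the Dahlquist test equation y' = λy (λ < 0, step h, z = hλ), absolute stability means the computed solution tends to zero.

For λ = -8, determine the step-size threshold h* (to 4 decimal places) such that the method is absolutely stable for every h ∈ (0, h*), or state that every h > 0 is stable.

(-1.4205,0); λ=-8 ⇒ h* = (125/88)/8 = 0.1776.

Test eqn y'=λy, z=hλ:
  k1=λy_n ⇒ h·k1=z·y_n;  k2=λ(1+24/25z)y_n ⇒ h·k2=z(1+24/25z)y_n
  y_{n+1}/y_n = 1 + 4/15z + 11/15z(1+24/25z) = 1 + z + 88/125z²
  Hence R(z) = 1 + z + 88/125z².

Find x<0 with |R(x)|<1.
x=-1.14: |R|=0.7749
R=1: x+88/125x²=0 ⇒ x=−125/88=-1.4205; min R=1−1/(4·88/125)=0.6449>−1
Confirm numerically:
  x=-1.318: |R|=0.90494 <1
  x=-1.103: |R|=0.75349 <1
  x=-1.083: |R|=0.74271 <1
  x=-0.692: |R|=0.64512 <1
  x=-1.702: |R|=1.33735 >1
  x=-1.562: |R|=1.15565 >1
Stable set (-1.4205, 0).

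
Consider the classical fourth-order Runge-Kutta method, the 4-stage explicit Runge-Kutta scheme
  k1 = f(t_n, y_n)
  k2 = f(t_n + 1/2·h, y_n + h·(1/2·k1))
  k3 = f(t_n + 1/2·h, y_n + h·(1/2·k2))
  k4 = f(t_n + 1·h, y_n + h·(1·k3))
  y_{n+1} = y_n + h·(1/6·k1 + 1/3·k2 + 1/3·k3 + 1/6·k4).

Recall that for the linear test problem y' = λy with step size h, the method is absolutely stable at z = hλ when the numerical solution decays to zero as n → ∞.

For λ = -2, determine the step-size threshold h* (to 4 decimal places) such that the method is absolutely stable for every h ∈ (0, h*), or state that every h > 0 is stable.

Set f=λy, z=hλ:
  order 4, 4-stage ⇒ R(z)=1+z+z^2/2+z^3/6+z^4/24
  (e.g. R(-1.01)=0.37169, |R|=0.37169)

Find x<0 with |R(x)|<1.
x=-1.01: |R|=0.3717
|R(-2.6)|=0.7547 |R(-1.01)|=0.3717 |R(-0.92)|=0.4033
Bisect:
  x_lo=-3.6294 |R|=3.2185  x_hi=-0.3700 |R|=0.6908
  mid=-1.99969 |R|=0.33323 →hi
  mid=-2.81452 |R|=1.04497 →lo
  mid=-2.40710 |R|=0.56429 →hi
  mid=-2.61081 |R|=0.76727 →hi
  mid=-2.71267 |R|=0.89591 →hi
  mid=-2.76359 |R|=0.96777 →hi
  mid=-2.78906 |R|=1.00569 →lo
  ...
  [-2.78548,-2.78528] ⇒ x*=-2.7853
Interval (-2.7853, 0).

(-2.7853,0); λ=-2 ⇒ h* = 1.3926.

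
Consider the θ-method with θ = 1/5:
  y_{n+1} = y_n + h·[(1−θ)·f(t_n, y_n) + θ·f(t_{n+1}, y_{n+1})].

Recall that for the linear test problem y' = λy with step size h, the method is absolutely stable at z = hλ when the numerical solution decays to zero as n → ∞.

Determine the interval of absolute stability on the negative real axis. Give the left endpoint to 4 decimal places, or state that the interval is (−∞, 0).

z∈(-3.3333,0).

Set f=λy, z=hλ:
  y_{n+1} = y_n + z·[4/5·y_n + 1/5·y_{n+1}] ⇒ (1 − 1/5z)y_{n+1} = (1 + 4/5z)y_n
  R(z) = (1 + 4/5z)/(1 − 1/5z).

Boundary: |R(x)|=1, x<0.
x=-1.17: |R|=0.0519
R=−1: 1+4/5x = −1+1/5x ⇒ -3/5x=2 ⇒ x=2/(-3/5)=-3.3333
Confirm numerically:
  x=-2.495: |R|=0.66444 <1
  x=-2.135: |R|=0.49615 <1
  x=-2.129: |R|=0.49320 <1
  x=-1.478: |R|=0.14078 <1
  x=-3.580: |R|=1.08625 >1
  x=-3.433: |R|=1.03546 >1
So |R|<1 on (-3.3333, 0).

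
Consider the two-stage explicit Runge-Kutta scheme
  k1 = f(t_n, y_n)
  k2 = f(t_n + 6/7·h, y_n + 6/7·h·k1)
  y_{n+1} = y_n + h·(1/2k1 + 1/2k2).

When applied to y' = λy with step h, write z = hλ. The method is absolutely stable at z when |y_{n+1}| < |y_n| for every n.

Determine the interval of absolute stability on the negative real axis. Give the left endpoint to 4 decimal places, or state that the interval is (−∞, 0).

z∈(-2.3333,0).

Set f=λy, z=hλ:
  k1=λy_n ⇒ h·k1=z·y_n;  k2=λ(1+6/7z)y_n ⇒ h·k2=z(1+6/7z)y_n
  y_{n+1}/y_n = 1 + 1/2z + 1/2z(1+6/7z) = 1 + z + 3/7z²
  R(z) = 1 + z + 3/7z².

Solve |R(x)|<1 on ℝ⁻.
x=-0.49: |R|=0.6129
R=1: x+3/7x²=0 ⇒ x=−7/3=-2.3333; min R=1−1/(4·3/7)=0.4167>−1
Confirm numerically:
  x=-2.043: |R|=0.74579 <1
  x=-1.454: |R|=0.45205 <1
  x=-1.151: |R|=0.41677 <1
  x=-2.736: |R|=1.47216 >1
  x=-2.723: |R|=1.45474 >1
  x=-2.490: |R|=1.16719 >1
So |R|<1 on (-2.3333, 0).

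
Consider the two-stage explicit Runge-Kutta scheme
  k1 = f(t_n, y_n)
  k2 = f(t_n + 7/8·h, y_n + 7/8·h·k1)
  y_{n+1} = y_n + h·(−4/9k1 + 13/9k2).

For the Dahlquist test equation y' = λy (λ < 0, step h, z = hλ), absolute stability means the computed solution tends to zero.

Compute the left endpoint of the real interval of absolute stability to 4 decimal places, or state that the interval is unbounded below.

left endpoint -0.7912.

On y'=λy, z=hλ:
  k1=λy_n ⇒ h·k1=z·y_n;  k2=λ(1+7/8z)y_n ⇒ h·k2=z(1+7/8z)y_n
  y_{n+1}/y_n = 1 − 4/9z + 13/9z(1+7/8z) = 1 + z + 91/72z²
  Hence R(z) = 1 + z + 91/72z².

Solve |R(x)|<1 on ℝ⁻.
x=-0.34: |R|=0.8061
R=1: x+91/72x²=0 ⇒ x=−72/91=-0.7912; min R=1−1/(4·91/72)=0.8022>−1
Confirm numerically:
  x=-0.647: |R|=0.88208 <1
  x=-0.526: |R|=0.82369 <1
  x=-0.500: |R|=0.81597 <1
  x=-0.386: |R|=0.80231 <1
  x=-1.136: |R|=1.49504 >1
  x=-0.939: |R|=1.17540 >1
So |R|<1 on (-0.7912, 0).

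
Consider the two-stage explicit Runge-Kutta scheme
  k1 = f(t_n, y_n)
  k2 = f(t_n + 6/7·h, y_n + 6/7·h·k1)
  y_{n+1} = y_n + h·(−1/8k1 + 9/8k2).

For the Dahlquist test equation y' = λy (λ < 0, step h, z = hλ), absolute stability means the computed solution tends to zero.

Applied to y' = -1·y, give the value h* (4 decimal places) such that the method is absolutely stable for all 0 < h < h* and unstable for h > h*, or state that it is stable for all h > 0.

(-1.0370,0); λ=-1 ⇒ h* = (28/27)/1 = 1.0370.

Set f=λy, z=hλ:
  k1=λy_n ⇒ h·k1=z·y_n;  k2=λ(1+6/7z)y_n ⇒ h·k2=z(1+6/7z)y_n
  y_{n+1}/y_n = 1 − 1/8z + 9/8z(1+6/7z) = 1 + z + 27/28z²
  ⇒ R(z) = 1 + z + 27/28z².

Boundary: |R(x)|=1, x<0.
x=-0.93: |R|=0.9040
R=1: x+27/28x²=0 ⇒ x=−28/27=-1.0370; min R=1−1/(4·27/28)=0.7407>−1
Confirm numerically:
  x=-0.776: |R|=0.80467 <1
  x=-0.445: |R|=0.74595 <1
  x=-0.418: |R|=0.75048 <1
  x=-1.635: |R|=1.94275 >1
  x=-1.101: |R|=1.06791 >1
Interval (-1.0370, 0).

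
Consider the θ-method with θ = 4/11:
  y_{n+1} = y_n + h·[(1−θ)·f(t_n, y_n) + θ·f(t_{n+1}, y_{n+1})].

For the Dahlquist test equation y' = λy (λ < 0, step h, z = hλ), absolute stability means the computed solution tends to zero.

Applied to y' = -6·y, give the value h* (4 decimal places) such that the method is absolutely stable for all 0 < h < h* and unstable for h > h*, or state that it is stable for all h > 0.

(-7.3333,0); λ=-6 ⇒ h* = (22/3)/6 = 1.2222.

Set f=λy, z=hλ:
  y_{n+1} = y_n + z·[7/11·y_n + 4/11·y_{n+1}] ⇒ (1 − 4/11z)y_{n+1} = (1 + 7/11z)y_n
  so R(z) = (1 + 7/11z)/(1 − 4/11z).

Boundary: |R(x)|=1, x<0.
x=-0.6: |R|=0.5075
R=−1: 1+7/11x = −1+4/11x ⇒ -3/11x=2 ⇒ x=2/(-3/11)=-7.3333
Confirm numerically:
  x=-6.476: |R|=0.93031 <1
  x=-6.122: |R|=0.89760 <1
  x=-3.727: |R|=0.58241 <1
  x=-7.799: |R|=1.03311 >1
  x=-7.715: |R|=1.02735 >1
  x=-7.565: |R|=1.01684 >1
So |R|<1 on (-7.3333, 0).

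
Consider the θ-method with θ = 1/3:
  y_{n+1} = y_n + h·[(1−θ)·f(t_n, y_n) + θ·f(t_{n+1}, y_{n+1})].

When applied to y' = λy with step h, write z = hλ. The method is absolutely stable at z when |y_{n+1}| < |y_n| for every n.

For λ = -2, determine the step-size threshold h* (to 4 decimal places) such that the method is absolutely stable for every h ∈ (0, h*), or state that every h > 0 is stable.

With y'=λy (z=hλ):
  y_{n+1} = y_n + z·[2/3·y_n + 1/3·y_{n+1}] ⇒ (1 − 1/3z)y_{n+1} = (1 + 2/3z)y_n
  so R(z) = (1 + 2/3z)/(1 − 1/3z).

Boundary: |R(x)|=1, x<0.
x=-1.72: |R|=0.0932
R=−1: 1+2/3x = −1+1/3x ⇒ -1/3x=2 ⇒ x=2/(-1/3)=-6.0000
Confirm numerically:
  x=-5.450: |R|=0.93491 <1
  x=-4.630: |R|=0.82045 <1
  x=-4.165: |R|=0.74389 <1
  x=-2.614: |R|=0.39686 <1
  x=-6.575: |R|=1.06005 >1
  x=-6.391: |R|=1.04164 >1
  x=-6.200: |R|=1.02174 >1
Interval (-6.0000, 0).

(-6.0000,0); λ=-2 ⇒ h* = (6)/2 = 3.0000.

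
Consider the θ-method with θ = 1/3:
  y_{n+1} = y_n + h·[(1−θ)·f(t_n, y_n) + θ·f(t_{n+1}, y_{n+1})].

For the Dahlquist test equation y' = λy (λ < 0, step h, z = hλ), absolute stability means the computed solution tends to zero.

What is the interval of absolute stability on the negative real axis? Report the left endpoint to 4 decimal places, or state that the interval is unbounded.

Test eqn y'=λy, z=hλ:
  y_{n+1} = y_n + z·[2/3·y_n + 1/3·y_{n+1}] ⇒ (1 − 1/3z)y_{n+1} = (1 + 2/3z)y_n
  so R(z) = (1 + 2/3z)/(1 − 1/3z).

Need |R(x)|<1, x<0.
x=-1.03: |R|=0.2333
R=−1: 1+2/3x = −1+1/3x ⇒ -1/3x=2 ⇒ x=2/(-1/3)=-6.0000
Confirm numerically:
  x=-5.631: |R|=0.95725 <1
  x=-4.571: |R|=0.81125 <1
  x=-3.264: |R|=0.56322 <1
  x=-6.569: |R|=1.05946 >1
  x=-6.228: |R|=1.02471 >1
Interval (-6.0000, 0).

z∈(-6.0000,0).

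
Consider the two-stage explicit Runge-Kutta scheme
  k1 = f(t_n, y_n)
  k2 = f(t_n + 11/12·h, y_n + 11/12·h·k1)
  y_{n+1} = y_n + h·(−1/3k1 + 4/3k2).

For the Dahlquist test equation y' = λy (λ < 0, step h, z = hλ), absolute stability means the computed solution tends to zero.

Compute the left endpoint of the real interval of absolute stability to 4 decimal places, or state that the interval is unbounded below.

left endpoint -0.8182.

Test eqn y'=λy, z=hλ:
  k1=λy_n ⇒ h·k1=z·y_n;  k2=λ(1+11/12z)y_n ⇒ h·k2=z(1+11/12z)y_n
  y_{n+1}/y_n = 1 − 1/3z + 4/3z(1+11/12z) = 1 + z + 11/9z²
  R(z) = 1 + z + 11/9z².

Boundary: |R(x)|=1, x<0.
x=-0.47: |R|=0.8000
R=1: x+11/9x²=0 ⇒ x=−9/11=-0.8182; min R=1−1/(4·11/9)=0.7955>−1
Confirm numerically:
  x=-0.789: |R|=0.97186 <1
  x=-0.664: |R|=0.87487 <1
  x=-0.554: |R|=0.82112 <1
  x=-1.266: |R|=1.69292 >1
  x=-1.124: |R|=1.42013 >1
So |R|<1 on (-0.8182, 0).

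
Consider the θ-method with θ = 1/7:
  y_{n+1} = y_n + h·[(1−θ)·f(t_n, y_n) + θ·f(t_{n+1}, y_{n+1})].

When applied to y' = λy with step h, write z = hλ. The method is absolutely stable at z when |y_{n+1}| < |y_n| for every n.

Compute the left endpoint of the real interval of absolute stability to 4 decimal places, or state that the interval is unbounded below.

Set f=λy, z=hλ:
  y_{n+1} = y_n + z·[6/7·y_n + 1/7·y_{n+1}] ⇒ (1 − 1/7z)y_{n+1} = (1 + 6/7z)y_n
  ⇒ R(z) = (1 + 6/7z)/(1 − 1/7z).

Solve |R(x)|<1 on ℝ⁻.
x=-1.26: |R|=0.0678
R=−1: 1+6/7x = −1+1/7x ⇒ -5/7x=2 ⇒ x=2/(-5/7)=-2.8000
Confirm numerically:
  x=-2.505: |R|=0.84482 <1
  x=-2.469: |R|=0.82522 <1
  x=-1.392: |R|=0.16111 <1
  x=-3.388: |R|=1.28302 >1
  x=-3.313: |R|=1.24872 >1
  x=-3.068: |R|=1.13309 >1
Stable set (-2.8000, 0).

left endpoint -2.8000.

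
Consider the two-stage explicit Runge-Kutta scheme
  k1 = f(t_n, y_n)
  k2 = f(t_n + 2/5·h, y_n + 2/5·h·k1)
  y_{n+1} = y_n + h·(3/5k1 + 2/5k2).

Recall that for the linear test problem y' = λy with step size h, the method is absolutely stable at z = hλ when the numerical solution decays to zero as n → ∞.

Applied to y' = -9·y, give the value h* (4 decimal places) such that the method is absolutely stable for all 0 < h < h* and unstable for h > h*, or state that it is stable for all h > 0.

(-6.2500,0); λ=-9 ⇒ h* = (25/4)/9 = 0.6944.

Set f=λy, z=hλ:
  k1=λy_n ⇒ h·k1=z·y_n;  k2=λ(1+2/5z)y_n ⇒ h·k2=z(1+2/5z)y_n
  y_{n+1}/y_n = 1 + 3/5z + 2/5z(1+2/5z) = 1 + z + 4/25z²
  so R(z) = 1 + z + 4/25z².

Solve |R(x)|<1 on ℝ⁻.
x=-1.57: |R|=0.1756
R=1: x+4/25x²=0 ⇒ x=−25/4=-6.2500; min R=1−1/(4·4/25)=-0.5625>−1
Confirm numerically:
  x=-4.410: |R|=0.29830 <1
  x=-2.782: |R|=0.54368 <1
  x=-2.636: |R|=0.52424 <1
  x=-6.756: |R|=1.54697 >1
  x=-6.568: |R|=1.33418 >1
  x=-6.387: |R|=1.14000 >1
So |R|<1 on (-6.2500, 0).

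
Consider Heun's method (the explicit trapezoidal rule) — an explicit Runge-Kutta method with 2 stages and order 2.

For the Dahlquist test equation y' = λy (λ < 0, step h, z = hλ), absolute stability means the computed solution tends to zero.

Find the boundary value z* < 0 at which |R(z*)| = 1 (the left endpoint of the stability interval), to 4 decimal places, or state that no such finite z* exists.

left endpoint -2.0000.

On y'=λy, z=hλ:
  order 2, 2-stage ⇒ R(z)=1+z+z^2/2
  (e.g. R(-1.1)=0.50500, |R|=0.50500)

Solve |R(x)|<1 on ℝ⁻.
x=-1.1: |R|=0.5050
|R(-1.69)|=0.7380 |R(-1.56)|=0.6568 |R(-0.99)|=0.5000
Bisect:
  x_lo=-2.8560 |R|=2.2223  x_hi=-0.2656 |R|=0.7697
  mid=-1.56077 |R|=0.65723 →hi
  mid=-2.20836 |R|=1.23007 →lo
  mid=-1.88457 |R|=0.89123 →hi
  mid=-2.04647 |R|=1.04755 →lo
  mid=-1.96552 |R|=0.96611 →hi
  mid=-2.00599 |R|=1.00601 →lo
  mid=-1.98575 |R|=0.98586 →hi
  mid=-1.99587 |R|=0.99588 →hi
  mid=-2.00093 |R|=1.00093 →lo
  mid=-1.99840 |R|=0.99840 →hi
  ...
  [-2.00014,-1.99998] ⇒ x*=-2.0000
Stable set (-2.0000, 0).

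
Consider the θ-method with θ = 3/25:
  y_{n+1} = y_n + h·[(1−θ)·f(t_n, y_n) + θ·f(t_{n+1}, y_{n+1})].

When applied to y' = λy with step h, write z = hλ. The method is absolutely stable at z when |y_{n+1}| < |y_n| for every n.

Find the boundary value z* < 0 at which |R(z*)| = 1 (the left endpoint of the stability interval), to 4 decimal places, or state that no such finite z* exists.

Set f=λy, z=hλ:
  y_{n+1} = y_n + z·[22/25·y_n + 3/25·y_{n+1}] ⇒ (1 − 3/25z)y_{n+1} = (1 + 22/25z)y_n
  R(z) = (1 + 22/25z)/(1 − 3/25z).

Boundary: |R(x)|=1, x<0.
x=-0.34: |R|=0.6733
R=−1: 1+22/25x = −1+3/25x ⇒ -19/25x=2 ⇒ x=2/(-19/25)=-2.6316
Confirm numerically:
  x=-2.328: |R|=0.81966 <1
  x=-2.207: |R|=0.74488 <1
  x=-1.382: |R|=0.18541 <1
  x=-3.068: |R|=1.24243 >1
  x=-2.917: |R|=1.16068 >1
Interval (-2.6316, 0).

left endpoint -2.6316.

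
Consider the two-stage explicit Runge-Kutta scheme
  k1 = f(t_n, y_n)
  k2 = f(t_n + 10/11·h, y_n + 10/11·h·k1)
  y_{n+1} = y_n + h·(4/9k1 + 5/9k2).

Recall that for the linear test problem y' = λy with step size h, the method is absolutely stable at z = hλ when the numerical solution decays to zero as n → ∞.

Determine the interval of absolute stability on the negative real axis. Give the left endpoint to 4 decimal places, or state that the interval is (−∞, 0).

(-1.9800, 0).

With y'=λy (z=hλ):
  k1=λy_n ⇒ h·k1=z·y_n;  k2=λ(1+10/11z)y_n ⇒ h·k2=z(1+10/11z)y_n
  y_{n+1}/y_n = 1 + 4/9z + 5/9z(1+10/11z) = 1 + z + 50/99z²
  Hence R(z) = 1 + z + 50/99z².

Need |R(x)|<1, x<0.
x=-1.27: |R|=0.5446
R=1: x+50/99x²=0 ⇒ x=−99/50=-1.9800; min R=1−1/(4·50/99)=0.5050>−1
Confirm numerically:
  x=-1.673: |R|=0.74060 <1
  x=-1.506: |R|=0.63947 <1
  x=-1.375: |R|=0.57986 <1
  x=-1.136: |R|=0.51577 <1
  x=-2.538: |R|=1.71525 >1
  x=-2.335: |R|=1.41865 >1
  x=-2.055: |R|=1.07784 >1
So |R|<1 on (-1.9800, 0).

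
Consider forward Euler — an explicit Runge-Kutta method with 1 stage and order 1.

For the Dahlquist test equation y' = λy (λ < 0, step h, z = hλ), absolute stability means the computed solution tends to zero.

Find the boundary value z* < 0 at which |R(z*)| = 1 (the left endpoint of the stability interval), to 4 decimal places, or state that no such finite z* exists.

left endpoint -2.0000.

With y'=λy (z=hλ):
  order 1, 1-stage ⇒ R(z)=1+z
  (e.g. R(-0.42)=0.58000, |R|=0.58000)

Find x<0 with |R(x)|<1.
x=-0.42: |R|=0.5800
|R(-2.15)|=1.1500 |R(-1.43)|=0.4300
Bisect:
  x_lo=-2.3769 |R|=1.3769  x_hi=-0.3149 |R|=0.6851
  mid=-1.34591 |R|=0.34591 →hi
  mid=-1.86142 |R|=0.86142 →hi
  mid=-2.11917 |R|=1.11917 →lo
  mid=-1.99029 |R|=0.99029 →hi
  mid=-2.05473 |R|=1.05473 →lo
  mid=-2.02251 |R|=1.02251 →lo
  mid=-2.00640 |R|=1.00640 →lo
  mid=-1.99835 |R|=0.99835 →hi
  mid=-2.00237 |R|=1.00237 →lo
  ...
  [-2.00011,-1.99998] ⇒ x*=-2.0000
Stable set (-2.0000, 0).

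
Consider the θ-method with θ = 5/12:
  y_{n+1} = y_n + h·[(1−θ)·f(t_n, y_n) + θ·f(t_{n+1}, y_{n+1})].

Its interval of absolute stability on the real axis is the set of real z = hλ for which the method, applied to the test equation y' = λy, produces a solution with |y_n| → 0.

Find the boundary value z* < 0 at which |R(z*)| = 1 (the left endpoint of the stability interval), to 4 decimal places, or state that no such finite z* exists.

left endpoint -12.0000.

On y'=λy, z=hλ:
  y_{n+1} = y_n + z·[7/12·y_n + 5/12·y_{n+1}] ⇒ (1 − 5/12z)y_{n+1} = (1 + 7/12z)y_n
  Hence R(z) = (1 + 7/12z)/(1 − 5/12z).

Solve |R(x)|<1 on ℝ⁻.
x=-0.7: |R|=0.4581
R=−1: 1+7/12x = −1+5/12x ⇒ -1/6x=2 ⇒ x=2/(-1/6)=-12.0000
Confirm numerically:
  x=-11.217: |R|=0.97700 <1
  x=-9.366: |R|=0.91045 <1
  x=-6.492: |R|=0.75223 <1
  x=-5.687: |R|=0.68775 <1
  x=-12.538: |R|=1.01441 >1
  x=-12.268: |R|=1.00731 >1
Stable set (-12.0000, 0).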